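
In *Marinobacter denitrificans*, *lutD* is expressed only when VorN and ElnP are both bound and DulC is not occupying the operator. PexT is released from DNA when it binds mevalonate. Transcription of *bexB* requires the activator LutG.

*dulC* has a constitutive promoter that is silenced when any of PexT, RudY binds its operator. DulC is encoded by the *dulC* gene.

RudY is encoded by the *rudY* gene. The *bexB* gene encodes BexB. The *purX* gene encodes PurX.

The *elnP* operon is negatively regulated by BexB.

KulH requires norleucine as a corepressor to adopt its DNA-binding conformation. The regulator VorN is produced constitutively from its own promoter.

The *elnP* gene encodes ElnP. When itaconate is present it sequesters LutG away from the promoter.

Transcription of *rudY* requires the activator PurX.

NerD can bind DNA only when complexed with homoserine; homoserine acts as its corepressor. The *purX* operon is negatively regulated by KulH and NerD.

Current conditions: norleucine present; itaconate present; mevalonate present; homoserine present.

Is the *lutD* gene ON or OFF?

OFF

VorN is produced constitutively and is active.
Mevalonate is present, so PexT is inactive.
Norleucine is present, so KulH is active.
Homoserine is present, so NerD is active.
With repressor KulH bound, *purX* is not transcribed.
So PurX is not produced.
Required activator PurX is absent, so *rudY* is not transcribed.
So RudY is not produced.
With no repressor bound, *dulC* is transcribed.
So DulC is produced and active.
Itaconate is present, so LutG is inactive.
Required activator LutG is absent, so *bexB* is not transcribed.
So BexB is not produced.
With no repressor bound, *elnP* is transcribed.
So ElnP is produced and active.
With repressor DulC bound, *lutD* is not transcribed.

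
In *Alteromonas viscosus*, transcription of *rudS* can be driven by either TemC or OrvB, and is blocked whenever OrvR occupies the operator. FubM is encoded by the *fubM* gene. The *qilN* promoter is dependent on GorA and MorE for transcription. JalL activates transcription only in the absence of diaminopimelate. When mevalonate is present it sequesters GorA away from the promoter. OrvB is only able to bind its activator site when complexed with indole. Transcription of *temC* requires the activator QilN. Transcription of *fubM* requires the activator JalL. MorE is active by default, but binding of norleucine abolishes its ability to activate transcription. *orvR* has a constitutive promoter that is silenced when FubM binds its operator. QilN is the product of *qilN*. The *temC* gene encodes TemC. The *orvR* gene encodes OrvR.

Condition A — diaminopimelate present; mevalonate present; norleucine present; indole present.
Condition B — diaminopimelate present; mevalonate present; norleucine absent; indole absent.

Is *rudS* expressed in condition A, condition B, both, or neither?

neither

Condition A:
Diaminopimelate is present, so JalL is inactive.
Required activator JalL is absent, so *fubM* is not transcribed.
So FubM is not produced.
With no repressor bound, *orvR* is transcribed.
So OrvR is produced and active.
Mevalonate is present, so GorA is inactive.
Norleucine is present, so MorE is inactive.
Required activator GorA is absent, so *qilN* is not transcribed.
So QilN is not produced.
Required activator QilN is absent, so *temC* is not transcribed.
So TemC is not produced.
Indole is present, so OrvB is active.
With repressor OrvR bound, *rudS* is not transcribed.
→ *rudS* is OFF in A.
Condition B:
Diaminopimelate is present, so JalL is inactive.
Required activator JalL is absent, so *fubM* is not transcribed.
So FubM is not produced.
With no repressor bound, *orvR* is transcribed.
So OrvR is produced and active.
Mevalonate is present, so GorA is inactive.
Norleucine is absent, so MorE is active.
Required activator GorA is absent, so *qilN* is not transcribed.
So QilN is not produced.
Required activator QilN is absent, so *temC* is not transcribed.
So TemC is not produced.
Indole is absent, so OrvB is inactive.
With repressor OrvR bound, *rudS* is not transcribed.
→ *rudS* is OFF in B.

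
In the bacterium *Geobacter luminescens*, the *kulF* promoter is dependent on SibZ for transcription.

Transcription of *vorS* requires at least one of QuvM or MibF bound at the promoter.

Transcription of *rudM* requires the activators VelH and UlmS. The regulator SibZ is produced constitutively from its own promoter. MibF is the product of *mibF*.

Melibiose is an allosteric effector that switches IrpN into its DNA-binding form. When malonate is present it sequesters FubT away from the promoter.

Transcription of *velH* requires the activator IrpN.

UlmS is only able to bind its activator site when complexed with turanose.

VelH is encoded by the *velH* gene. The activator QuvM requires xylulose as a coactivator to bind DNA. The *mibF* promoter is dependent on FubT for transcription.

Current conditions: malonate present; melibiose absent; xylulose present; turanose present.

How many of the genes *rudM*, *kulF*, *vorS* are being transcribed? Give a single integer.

2

Melibiose is absent, so IrpN is inactive.
Required activator IrpN is absent, so *velH* is not transcribed.
So VelH is not produced.
Turanose is present, so UlmS is active.
Required activator VelH is absent, so *rudM* is not transcribed.
→ *rudM* is OFF.
SibZ is produced constitutively and is active.
No repressor is bound and SibZ is active, so *kulF* is transcribed.
→ *kulF* is ON.
Xylulose is present, so QuvM is active.
Malonate is present, so FubT is inactive.
Required activator FubT is absent, so *mibF* is not transcribed.
So MibF is not produced.
Activator QuvM is present, so *vorS* is transcribed.
→ *vorS* is ON.
2 of the 3 genes are transcribed.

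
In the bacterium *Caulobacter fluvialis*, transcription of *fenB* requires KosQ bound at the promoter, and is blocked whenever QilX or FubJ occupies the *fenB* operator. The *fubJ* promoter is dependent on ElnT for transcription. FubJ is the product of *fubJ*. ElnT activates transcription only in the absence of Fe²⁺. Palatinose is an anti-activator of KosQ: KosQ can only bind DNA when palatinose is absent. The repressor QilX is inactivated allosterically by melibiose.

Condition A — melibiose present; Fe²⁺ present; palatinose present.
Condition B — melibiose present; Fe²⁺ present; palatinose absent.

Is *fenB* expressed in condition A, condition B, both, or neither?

B only

Condition A:
Melibiose is present, so QilX is inactive.
Fe²⁺ is present, so ElnT is inactive.
Required activator ElnT is absent, so *fubJ* is not transcribed.
So FubJ is not produced.
Palatinose is present, so KosQ is inactive.
Required activator KosQ is absent, so *fenB* is not transcribed.
→ *fenB* is OFF in A.
Condition B:
Melibiose is present, so QilX is inactive.
Fe²⁺ is present, so ElnT is inactive.
Required activator ElnT is absent, so *fubJ* is not transcribed.
So FubJ is not produced.
Palatinose is absent, so KosQ is active.
No repressor is bound and KosQ is active, so *fenB* is transcribed.
→ *fenB* is ON in B.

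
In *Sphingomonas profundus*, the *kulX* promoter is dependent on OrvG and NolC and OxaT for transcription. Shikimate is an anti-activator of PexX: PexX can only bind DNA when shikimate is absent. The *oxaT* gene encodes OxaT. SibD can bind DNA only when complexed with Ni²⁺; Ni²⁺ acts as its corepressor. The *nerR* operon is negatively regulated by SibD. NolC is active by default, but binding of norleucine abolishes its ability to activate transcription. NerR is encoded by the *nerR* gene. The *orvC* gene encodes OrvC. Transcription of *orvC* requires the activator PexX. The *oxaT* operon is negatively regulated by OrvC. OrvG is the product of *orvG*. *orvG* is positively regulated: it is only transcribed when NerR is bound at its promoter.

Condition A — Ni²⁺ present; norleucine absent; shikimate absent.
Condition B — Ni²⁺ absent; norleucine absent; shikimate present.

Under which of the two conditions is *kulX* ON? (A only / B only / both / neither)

Condition A:
Ni²⁺ is present, so SibD is active.
With repressor SibD bound, *nerR* is not transcribed.
So NerR is not produced.
Required activator NerR is absent, so *orvG* is not transcribed.
So OrvG is not produced.
Norleucine is absent, so NolC is active.
Shikimate is absent, so PexX is active.
No repressor is bound and PexX is active, so *orvC* is transcribed.
So OrvC is produced and active.
With repressor OrvC bound, *oxaT* is not transcribed.
So OxaT is not produced.
Required activator OrvG is absent, so *kulX* is not transcribed.
→ *kulX* is OFF in A.
Condition B:
Ni²⁺ is absent, so SibD is inactive.
With no repressor bound, *nerR* is transcribed.
So NerR is produced and active.
No repressor is bound and NerR is active, so *orvG* is transcribed.
So OrvG is produced and active.
Norleucine is absent, so NolC is active.
Shikimate is present, so PexX is inactive.
Required activator PexX is absent, so *orvC* is not transcribed.
So OrvC is not produced.
With no repressor bound, *oxaT* is transcribed.
So OxaT is produced and active.
No repressor is bound and OrvG and NolC and OxaT are active, so *kulX* is transcribed.
→ *kulX* is ON in B.

B only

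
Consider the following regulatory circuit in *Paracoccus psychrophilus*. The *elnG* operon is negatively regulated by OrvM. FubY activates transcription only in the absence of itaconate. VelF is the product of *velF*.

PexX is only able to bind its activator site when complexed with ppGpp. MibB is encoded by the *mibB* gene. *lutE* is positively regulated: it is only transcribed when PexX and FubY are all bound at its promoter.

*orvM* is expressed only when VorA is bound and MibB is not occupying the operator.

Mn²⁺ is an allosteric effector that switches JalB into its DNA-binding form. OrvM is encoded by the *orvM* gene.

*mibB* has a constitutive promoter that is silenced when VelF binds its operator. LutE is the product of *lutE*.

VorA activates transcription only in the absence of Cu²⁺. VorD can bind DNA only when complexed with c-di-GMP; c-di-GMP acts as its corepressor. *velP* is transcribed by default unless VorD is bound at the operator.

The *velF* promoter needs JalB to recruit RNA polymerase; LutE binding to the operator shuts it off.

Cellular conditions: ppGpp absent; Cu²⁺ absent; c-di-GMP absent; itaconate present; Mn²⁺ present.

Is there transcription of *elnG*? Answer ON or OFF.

ppGpp is absent, so PexX is inactive.
Itaconate is present, so FubY is inactive.
Required activator PexX is absent, so *lutE* is not transcribed.
So LutE is not produced.
Mn²⁺ is present, so JalB is active.
No repressor is bound and JalB is active, so *velF* is transcribed.
So VelF is produced and active.
With repressor VelF bound, *mibB* is not transcribed.
So MibB is not produced.
Cu²⁺ is absent, so VorA is active.
No repressor is bound and VorA is active, so *orvM* is transcribed.
So OrvM is produced and active.
With repressor OrvM bound, *elnG* is not transcribed.

OFF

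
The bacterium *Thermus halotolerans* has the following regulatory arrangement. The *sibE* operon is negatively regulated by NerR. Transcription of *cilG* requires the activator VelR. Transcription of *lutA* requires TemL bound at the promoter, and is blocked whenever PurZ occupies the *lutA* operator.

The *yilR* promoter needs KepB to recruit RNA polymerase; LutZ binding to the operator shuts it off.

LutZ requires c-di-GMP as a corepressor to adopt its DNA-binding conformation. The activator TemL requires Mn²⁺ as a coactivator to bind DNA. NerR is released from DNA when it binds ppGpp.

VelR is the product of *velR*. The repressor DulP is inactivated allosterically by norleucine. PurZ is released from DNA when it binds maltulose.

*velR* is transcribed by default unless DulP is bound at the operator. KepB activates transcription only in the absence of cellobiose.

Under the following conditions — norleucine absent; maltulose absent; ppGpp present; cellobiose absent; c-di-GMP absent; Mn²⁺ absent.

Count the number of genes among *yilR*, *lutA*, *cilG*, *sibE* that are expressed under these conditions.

Cellobiose is absent, so KepB is active.
c-di-GMP is absent, so LutZ is inactive.
No repressor is bound and KepB is active, so *yilR* is transcribed.
→ *yilR* is ON.
Maltulose is absent, so PurZ is active.
Mn²⁺ is absent, so TemL is inactive.
With repressor PurZ bound, *lutA* is not transcribed.
→ *lutA* is OFF.
Norleucine is absent, so DulP is active.
With repressor DulP bound, *velR* is not transcribed.
So VelR is not produced.
Required activator VelR is absent, so *cilG* is not transcribed.
→ *cilG* is OFF.
ppGpp is present, so NerR is inactive.
With no repressor bound, *sibE* is transcribed.
→ *sibE* is ON.
2 of the 4 genes are transcribed.

2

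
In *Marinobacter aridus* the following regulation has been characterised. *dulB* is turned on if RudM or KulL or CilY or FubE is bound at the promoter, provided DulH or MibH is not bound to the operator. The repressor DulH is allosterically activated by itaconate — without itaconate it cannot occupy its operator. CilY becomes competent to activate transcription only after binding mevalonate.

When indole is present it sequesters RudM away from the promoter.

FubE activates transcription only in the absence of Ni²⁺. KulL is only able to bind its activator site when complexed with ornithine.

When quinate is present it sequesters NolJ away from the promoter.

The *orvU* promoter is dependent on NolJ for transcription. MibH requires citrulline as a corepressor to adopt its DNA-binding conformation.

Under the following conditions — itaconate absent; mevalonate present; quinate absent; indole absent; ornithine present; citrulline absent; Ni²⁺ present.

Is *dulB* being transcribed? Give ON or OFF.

Indole is absent, so RudM is active.
Ornithine is present, so KulL is active.
Mevalonate is present, so CilY is active.
Ni²⁺ is present, so FubE is inactive.
Itaconate is absent, so DulH is inactive.
Citrulline is absent, so MibH is inactive.
Activator RudM is present, so *dulB* is transcribed.

ON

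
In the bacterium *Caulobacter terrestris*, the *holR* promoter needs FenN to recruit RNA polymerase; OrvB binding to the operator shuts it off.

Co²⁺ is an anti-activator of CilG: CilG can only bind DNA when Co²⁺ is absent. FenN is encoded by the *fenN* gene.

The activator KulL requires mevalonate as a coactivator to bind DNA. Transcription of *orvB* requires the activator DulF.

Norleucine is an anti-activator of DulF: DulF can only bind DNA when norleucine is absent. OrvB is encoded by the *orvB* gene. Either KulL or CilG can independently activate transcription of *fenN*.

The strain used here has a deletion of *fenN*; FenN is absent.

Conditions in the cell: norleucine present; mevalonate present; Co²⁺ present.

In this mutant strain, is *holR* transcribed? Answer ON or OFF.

FenN is non-functional in this strain, so it has no effect.
Norleucine is present, so DulF is inactive.
Required activator DulF is absent, so *orvB* is not transcribed.
So OrvB is not produced.
Required activator FenN is absent, so *holR* is not transcribed.

OFF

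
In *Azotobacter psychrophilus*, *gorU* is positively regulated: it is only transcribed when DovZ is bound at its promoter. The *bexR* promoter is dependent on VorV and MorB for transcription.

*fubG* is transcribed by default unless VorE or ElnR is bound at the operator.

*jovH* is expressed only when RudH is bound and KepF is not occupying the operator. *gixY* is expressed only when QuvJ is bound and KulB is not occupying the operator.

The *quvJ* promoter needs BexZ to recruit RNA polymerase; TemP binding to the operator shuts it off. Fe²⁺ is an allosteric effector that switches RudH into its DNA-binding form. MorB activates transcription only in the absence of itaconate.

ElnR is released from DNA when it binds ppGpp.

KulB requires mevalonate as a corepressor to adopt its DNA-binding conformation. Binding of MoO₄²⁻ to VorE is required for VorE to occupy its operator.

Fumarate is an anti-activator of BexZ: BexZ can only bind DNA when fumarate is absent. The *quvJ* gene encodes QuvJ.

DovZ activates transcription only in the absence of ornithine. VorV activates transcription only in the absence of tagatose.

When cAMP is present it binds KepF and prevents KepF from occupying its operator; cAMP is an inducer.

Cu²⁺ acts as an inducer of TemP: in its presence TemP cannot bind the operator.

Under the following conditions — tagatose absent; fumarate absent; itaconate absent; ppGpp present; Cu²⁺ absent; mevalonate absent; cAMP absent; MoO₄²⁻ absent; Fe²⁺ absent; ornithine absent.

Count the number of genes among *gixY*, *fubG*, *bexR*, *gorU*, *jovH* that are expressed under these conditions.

Fumarate is absent, so BexZ is active.
Cu²⁺ is absent, so TemP is active.
With repressor TemP bound, *quvJ* is not transcribed.
So QuvJ is not produced.
Mevalonate is absent, so KulB is inactive.
Required activator QuvJ is absent, so *gixY* is not transcribed.
→ *gixY* is OFF.
MoO₄²⁻ is absent, so VorE is inactive.
ppGpp is present, so ElnR is inactive.
With no repressor bound, *fubG* is transcribed.
→ *fubG* is ON.
Tagatose is absent, so VorV is active.
Itaconate is absent, so MorB is active.
No repressor is bound and VorV and MorB are active, so *bexR* is transcribed.
→ *bexR* is ON.
Ornithine is absent, so DovZ is active.
No repressor is bound and DovZ is active, so *gorU* is transcribed.
→ *gorU* is ON.
Fe²⁺ is absent, so RudH is inactive.
cAMP is absent, so KepF is active.
With repressor KepF bound, *jovH* is not transcribed.
→ *jovH* is OFF.
3 of the 5 genes are transcribed.

3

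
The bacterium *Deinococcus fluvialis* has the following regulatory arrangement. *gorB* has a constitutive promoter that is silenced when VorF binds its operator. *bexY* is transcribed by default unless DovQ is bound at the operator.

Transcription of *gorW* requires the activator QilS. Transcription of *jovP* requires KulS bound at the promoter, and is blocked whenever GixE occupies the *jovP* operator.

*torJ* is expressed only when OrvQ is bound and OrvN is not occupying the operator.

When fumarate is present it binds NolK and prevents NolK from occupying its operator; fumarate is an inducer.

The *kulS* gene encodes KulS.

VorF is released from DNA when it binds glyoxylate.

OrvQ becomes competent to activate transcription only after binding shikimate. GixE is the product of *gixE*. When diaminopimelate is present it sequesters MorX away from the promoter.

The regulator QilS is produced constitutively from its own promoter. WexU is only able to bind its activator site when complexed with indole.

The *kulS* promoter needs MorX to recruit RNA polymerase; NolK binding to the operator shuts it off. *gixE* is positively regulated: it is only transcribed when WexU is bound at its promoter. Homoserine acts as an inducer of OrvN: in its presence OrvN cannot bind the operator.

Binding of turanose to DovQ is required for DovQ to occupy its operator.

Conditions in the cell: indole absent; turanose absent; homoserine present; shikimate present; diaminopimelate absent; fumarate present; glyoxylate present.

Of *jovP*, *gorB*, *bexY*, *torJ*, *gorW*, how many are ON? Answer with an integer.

Fumarate is present, so NolK is inactive.
Diaminopimelate is absent, so MorX is active.
No repressor is bound and MorX is active, so *kulS* is transcribed.
So KulS is produced and active.
Indole is absent, so WexU is inactive.
Required activator WexU is absent, so *gixE* is not transcribed.
So GixE is not produced.
No repressor is bound and KulS is active, so *jovP* is transcribed.
→ *jovP* is ON.
Glyoxylate is present, so VorF is inactive.
With no repressor bound, *gorB* is transcribed.
→ *gorB* is ON.
Turanose is absent, so DovQ is inactive.
With no repressor bound, *bexY* is transcribed.
→ *bexY* is ON.
Homoserine is present, so OrvN is inactive.
Shikimate is present, so OrvQ is active.
No repressor is bound and OrvQ is active, so *torJ* is transcribed.
→ *torJ* is ON.
QilS is produced constitutively and is active.
No repressor is bound and QilS is active, so *gorW* is transcribed.
→ *gorW* is ON.
5 of the 5 genes are transcribed.

5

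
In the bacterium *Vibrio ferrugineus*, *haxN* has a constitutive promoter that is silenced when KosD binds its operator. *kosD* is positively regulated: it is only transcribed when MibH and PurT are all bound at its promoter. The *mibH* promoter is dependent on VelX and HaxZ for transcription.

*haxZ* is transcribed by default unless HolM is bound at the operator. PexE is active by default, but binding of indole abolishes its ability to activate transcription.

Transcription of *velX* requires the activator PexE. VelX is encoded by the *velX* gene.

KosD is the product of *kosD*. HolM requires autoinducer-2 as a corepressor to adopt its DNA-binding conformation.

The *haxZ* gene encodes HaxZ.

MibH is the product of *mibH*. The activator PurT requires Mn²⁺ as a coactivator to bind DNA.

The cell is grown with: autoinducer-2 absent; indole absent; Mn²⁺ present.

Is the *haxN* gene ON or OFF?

OFF

Indole is absent, so PexE is active.
No repressor is bound and PexE is active, so *velX* is transcribed.
So VelX is produced and active.
Autoinducer-2 is absent, so HolM is inactive.
With no repressor bound, *haxZ* is transcribed.
So HaxZ is produced and active.
No repressor is bound and VelX and HaxZ are active, so *mibH* is transcribed.
So MibH is produced and active.
Mn²⁺ is present, so PurT is active.
No repressor is bound and MibH and PurT are active, so *kosD* is transcribed.
So KosD is produced and active.
With repressor KosD bound, *haxN* is not transcribed.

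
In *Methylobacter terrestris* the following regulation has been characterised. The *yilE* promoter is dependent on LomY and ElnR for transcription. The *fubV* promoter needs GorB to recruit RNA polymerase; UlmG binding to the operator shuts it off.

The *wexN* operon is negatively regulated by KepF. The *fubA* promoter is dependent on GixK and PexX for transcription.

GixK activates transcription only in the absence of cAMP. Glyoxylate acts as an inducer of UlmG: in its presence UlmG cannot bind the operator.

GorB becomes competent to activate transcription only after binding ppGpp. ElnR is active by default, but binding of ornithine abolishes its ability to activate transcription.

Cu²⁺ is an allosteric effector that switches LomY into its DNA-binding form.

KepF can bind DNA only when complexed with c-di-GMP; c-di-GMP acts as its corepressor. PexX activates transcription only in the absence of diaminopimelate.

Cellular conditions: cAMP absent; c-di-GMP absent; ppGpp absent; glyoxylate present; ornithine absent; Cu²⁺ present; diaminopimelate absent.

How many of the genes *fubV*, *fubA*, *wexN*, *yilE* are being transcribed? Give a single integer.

Glyoxylate is present, so UlmG is inactive.
ppGpp is absent, so GorB is inactive.
Required activator GorB is absent, so *fubV* is not transcribed.
→ *fubV* is OFF.
cAMP is absent, so GixK is active.
Diaminopimelate is absent, so PexX is active.
No repressor is bound and GixK and PexX are active, so *fubA* is transcribed.
→ *fubA* is ON.
c-di-GMP is absent, so KepF is inactive.
With no repressor bound, *wexN* is transcribed.
→ *wexN* is ON.
Cu²⁺ is present, so LomY is active.
Ornithine is absent, so ElnR is active.
No repressor is bound and LomY and ElnR are active, so *yilE* is transcribed.
→ *yilE* is ON.
3 of the 4 genes are transcribed.

3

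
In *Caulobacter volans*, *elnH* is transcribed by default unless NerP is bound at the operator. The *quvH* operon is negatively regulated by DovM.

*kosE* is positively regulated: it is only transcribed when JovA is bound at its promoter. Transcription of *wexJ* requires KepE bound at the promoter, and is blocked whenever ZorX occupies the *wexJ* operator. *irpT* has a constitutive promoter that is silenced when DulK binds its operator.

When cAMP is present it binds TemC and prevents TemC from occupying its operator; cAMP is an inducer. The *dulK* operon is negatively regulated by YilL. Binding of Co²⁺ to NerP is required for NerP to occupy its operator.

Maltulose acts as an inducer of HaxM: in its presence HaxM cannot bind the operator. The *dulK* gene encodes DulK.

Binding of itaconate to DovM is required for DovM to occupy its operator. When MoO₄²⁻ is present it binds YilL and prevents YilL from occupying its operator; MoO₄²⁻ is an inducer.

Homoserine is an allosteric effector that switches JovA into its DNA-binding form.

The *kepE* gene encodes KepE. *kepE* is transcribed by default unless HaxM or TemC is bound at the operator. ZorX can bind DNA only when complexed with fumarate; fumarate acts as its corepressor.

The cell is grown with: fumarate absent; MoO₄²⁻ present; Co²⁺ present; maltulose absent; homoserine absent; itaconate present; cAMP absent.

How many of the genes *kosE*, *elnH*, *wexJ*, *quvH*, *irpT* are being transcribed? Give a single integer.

0

Homoserine is absent, so JovA is inactive.
Required activator JovA is absent, so *kosE* is not transcribed.
→ *kosE* is OFF.
Co²⁺ is present, so NerP is active.
With repressor NerP bound, *elnH* is not transcribed.
→ *elnH* is OFF.
Maltulose is absent, so HaxM is active.
cAMP is absent, so TemC is active.
With repressor HaxM bound, *kepE* is not transcribed.
So KepE is not produced.
Fumarate is absent, so ZorX is inactive.
Required activator KepE is absent, so *wexJ* is not transcribed.
→ *wexJ* is OFF.
Itaconate is present, so DovM is active.
With repressor DovM bound, *quvH* is not transcribed.
→ *quvH* is OFF.
MoO₄²⁻ is present, so YilL is inactive.
With no repressor bound, *dulK* is transcribed.
So DulK is produced and active.
With repressor DulK bound, *irpT* is not transcribed.
→ *irpT* is OFF.
0 of the 5 genes are transcribed.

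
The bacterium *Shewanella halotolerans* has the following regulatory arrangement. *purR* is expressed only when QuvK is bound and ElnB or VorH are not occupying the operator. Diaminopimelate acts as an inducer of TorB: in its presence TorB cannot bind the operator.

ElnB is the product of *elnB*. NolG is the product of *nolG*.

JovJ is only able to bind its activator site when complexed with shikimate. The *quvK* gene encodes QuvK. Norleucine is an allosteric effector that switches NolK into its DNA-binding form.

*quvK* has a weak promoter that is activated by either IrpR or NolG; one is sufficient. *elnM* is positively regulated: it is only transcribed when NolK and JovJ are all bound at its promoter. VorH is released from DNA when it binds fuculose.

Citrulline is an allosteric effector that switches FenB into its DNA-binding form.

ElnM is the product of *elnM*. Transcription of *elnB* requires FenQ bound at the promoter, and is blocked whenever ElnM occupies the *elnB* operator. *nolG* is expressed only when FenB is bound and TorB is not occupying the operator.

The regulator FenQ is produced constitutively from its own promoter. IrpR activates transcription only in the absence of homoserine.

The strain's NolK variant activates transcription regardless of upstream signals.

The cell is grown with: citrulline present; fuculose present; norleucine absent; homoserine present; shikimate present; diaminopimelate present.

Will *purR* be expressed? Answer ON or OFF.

ON

NolK is constitutively active in this strain.
Shikimate is present, so JovJ is active.
No repressor is bound and NolK and JovJ are active, so *elnM* is transcribed.
So ElnM is produced and active.
FenQ is produced constitutively and is active.
With repressor ElnM bound, *elnB* is not transcribed.
So ElnB is not produced.
Homoserine is present, so IrpR is inactive.
Citrulline is present, so FenB is active.
Diaminopimelate is present, so TorB is inactive.
No repressor is bound and FenB is active, so *nolG* is transcribed.
So NolG is produced and active.
Activator NolG is present, so *quvK* is transcribed.
So QuvK is produced and active.
Fuculose is present, so VorH is inactive.
No repressor is bound and QuvK is active, so *purR* is transcribed.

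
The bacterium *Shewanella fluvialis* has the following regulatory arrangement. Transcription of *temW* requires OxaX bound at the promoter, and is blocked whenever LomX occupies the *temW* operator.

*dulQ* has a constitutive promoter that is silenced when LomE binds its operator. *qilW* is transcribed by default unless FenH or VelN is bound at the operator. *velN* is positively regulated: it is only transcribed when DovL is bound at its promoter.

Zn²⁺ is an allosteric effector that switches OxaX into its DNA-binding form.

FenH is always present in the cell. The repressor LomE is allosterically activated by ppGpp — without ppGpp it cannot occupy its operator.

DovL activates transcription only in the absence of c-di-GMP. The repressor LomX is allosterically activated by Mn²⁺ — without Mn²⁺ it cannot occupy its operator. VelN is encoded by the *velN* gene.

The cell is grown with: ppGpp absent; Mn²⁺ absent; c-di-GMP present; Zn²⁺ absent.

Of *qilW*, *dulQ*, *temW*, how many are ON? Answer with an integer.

FenH is produced constitutively and is active.
c-di-GMP is present, so DovL is inactive.
Required activator DovL is absent, so *velN* is not transcribed.
So VelN is not produced.
With repressor FenH bound, *qilW* is not transcribed.
→ *qilW* is OFF.
ppGpp is absent, so LomE is inactive.
With no repressor bound, *dulQ* is transcribed.
→ *dulQ* is ON.
Zn²⁺ is absent, so OxaX is inactive.
Mn²⁺ is absent, so LomX is inactive.
Required activator OxaX is absent, so *temW* is not transcribed.
→ *temW* is OFF.
1 of the 3 genes is transcribed.

1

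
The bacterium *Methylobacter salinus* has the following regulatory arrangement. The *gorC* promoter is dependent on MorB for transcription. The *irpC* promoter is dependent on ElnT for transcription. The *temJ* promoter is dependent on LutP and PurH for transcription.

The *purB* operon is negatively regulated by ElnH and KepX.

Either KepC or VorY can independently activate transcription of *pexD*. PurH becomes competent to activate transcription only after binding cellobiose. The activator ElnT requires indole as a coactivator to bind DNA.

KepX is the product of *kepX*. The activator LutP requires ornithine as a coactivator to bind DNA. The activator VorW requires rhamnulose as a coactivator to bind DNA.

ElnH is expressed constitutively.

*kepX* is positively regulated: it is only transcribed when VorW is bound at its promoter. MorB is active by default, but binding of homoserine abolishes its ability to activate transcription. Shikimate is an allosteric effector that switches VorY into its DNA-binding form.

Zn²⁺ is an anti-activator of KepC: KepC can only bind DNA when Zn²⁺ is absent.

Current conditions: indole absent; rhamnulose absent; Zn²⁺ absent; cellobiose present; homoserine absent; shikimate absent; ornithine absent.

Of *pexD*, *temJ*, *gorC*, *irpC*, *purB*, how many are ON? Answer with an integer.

Zn²⁺ is absent, so KepC is active.
Shikimate is absent, so VorY is inactive.
Activator KepC is present, so *pexD* is transcribed.
→ *pexD* is ON.
Ornithine is absent, so LutP is inactive.
Cellobiose is present, so PurH is active.
Required activator LutP is absent, so *temJ* is not transcribed.
→ *temJ* is OFF.
Homoserine is absent, so MorB is active.
No repressor is bound and MorB is active, so *gorC* is transcribed.
→ *gorC* is ON.
Indole is absent, so ElnT is inactive.
Required activator ElnT is absent, so *irpC* is not transcribed.
→ *irpC* is OFF.
ElnH is produced constitutively and is active.
Rhamnulose is absent, so VorW is inactive.
Required activator VorW is absent, so *kepX* is not transcribed.
So KepX is not produced.
With repressor ElnH bound, *purB* is not transcribed.
→ *purB* is OFF.
2 of the 5 genes are transcribed.

2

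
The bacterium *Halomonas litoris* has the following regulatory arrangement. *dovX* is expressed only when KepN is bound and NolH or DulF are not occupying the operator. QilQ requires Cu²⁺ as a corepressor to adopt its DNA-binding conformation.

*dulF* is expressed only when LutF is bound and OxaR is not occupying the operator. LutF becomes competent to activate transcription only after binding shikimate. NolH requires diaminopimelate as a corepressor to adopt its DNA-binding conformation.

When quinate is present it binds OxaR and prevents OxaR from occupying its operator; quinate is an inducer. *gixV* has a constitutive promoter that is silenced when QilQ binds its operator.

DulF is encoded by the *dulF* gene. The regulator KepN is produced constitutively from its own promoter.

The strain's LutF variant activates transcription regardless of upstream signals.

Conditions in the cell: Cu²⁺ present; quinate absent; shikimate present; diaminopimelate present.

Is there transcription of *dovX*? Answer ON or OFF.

OFF

Diaminopimelate is present, so NolH is active.
Quinate is absent, so OxaR is active.
LutF is constitutively active in this strain.
With repressor OxaR bound, *dulF* is not transcribed.
So DulF is not produced.
KepN is produced constitutively and is active.
With repressor NolH bound, *dovX* is not transcribed.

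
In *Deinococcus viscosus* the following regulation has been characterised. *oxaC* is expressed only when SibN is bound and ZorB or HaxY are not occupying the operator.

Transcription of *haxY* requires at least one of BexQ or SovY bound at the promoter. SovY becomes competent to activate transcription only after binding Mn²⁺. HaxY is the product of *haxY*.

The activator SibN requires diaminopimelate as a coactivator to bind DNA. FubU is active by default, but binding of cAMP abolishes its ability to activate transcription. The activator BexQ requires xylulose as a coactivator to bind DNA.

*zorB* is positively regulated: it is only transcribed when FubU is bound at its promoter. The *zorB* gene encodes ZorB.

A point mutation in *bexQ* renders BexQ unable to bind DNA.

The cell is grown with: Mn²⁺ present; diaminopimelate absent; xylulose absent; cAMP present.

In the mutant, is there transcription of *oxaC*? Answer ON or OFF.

OFF

Diaminopimelate is absent, so SibN is inactive.
cAMP is present, so FubU is inactive.
Required activator FubU is absent, so *zorB* is not transcribed.
So ZorB is not produced.
BexQ is non-functional in this strain, so it has no effect.
Mn²⁺ is present, so SovY is active.
Activator SovY is present, so *haxY* is transcribed.
So HaxY is produced and active.
With repressor HaxY bound, *oxaC* is not transcribed.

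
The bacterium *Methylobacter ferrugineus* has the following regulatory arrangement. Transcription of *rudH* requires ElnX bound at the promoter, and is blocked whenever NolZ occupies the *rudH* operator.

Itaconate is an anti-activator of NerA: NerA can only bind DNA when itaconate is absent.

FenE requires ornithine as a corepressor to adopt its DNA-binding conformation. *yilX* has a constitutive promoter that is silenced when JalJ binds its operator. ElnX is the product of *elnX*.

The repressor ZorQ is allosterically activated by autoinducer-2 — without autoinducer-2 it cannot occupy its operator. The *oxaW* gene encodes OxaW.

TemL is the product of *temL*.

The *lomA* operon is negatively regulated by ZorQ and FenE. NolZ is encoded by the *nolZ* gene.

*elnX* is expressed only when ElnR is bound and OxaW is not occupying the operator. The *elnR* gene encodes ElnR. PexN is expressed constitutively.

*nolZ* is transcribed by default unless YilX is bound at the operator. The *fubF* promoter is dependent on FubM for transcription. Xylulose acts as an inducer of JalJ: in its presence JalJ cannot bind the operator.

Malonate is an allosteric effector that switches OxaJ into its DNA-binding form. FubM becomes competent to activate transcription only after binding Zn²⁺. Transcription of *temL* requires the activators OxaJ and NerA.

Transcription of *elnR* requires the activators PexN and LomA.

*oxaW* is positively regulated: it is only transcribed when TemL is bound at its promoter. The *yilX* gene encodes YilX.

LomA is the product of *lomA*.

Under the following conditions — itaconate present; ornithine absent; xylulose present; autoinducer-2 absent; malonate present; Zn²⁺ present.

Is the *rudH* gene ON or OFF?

ON

Xylulose is present, so JalJ is inactive.
With no repressor bound, *yilX* is transcribed.
So YilX is produced and active.
With repressor YilX bound, *nolZ* is not transcribed.
So NolZ is not produced.
PexN is produced constitutively and is active.
Autoinducer-2 is absent, so ZorQ is inactive.
Ornithine is absent, so FenE is inactive.
With no repressor bound, *lomA* is transcribed.
So LomA is produced and active.
No repressor is bound and PexN and LomA are active, so *elnR* is transcribed.
So ElnR is produced and active.
Malonate is present, so OxaJ is active.
Itaconate is present, so NerA is inactive.
Required activator NerA is absent, so *temL* is not transcribed.
So TemL is not produced.
Required activator TemL is absent, so *oxaW* is not transcribed.
So OxaW is not produced.
No repressor is bound and ElnR is active, so *elnX* is transcribed.
So ElnX is produced and active.
No repressor is bound and ElnX is active, so *rudH* is transcribed.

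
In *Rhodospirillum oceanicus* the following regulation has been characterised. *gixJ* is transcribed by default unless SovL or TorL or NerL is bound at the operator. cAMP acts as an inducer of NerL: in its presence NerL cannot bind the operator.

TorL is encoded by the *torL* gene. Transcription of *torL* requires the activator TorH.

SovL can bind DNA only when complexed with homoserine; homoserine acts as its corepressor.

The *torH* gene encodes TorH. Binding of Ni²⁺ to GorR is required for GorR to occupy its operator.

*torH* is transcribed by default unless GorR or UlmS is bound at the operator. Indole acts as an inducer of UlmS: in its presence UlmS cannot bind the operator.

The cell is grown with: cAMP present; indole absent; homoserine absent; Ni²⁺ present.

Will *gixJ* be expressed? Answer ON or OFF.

ON

Homoserine is absent, so SovL is inactive.
Ni²⁺ is present, so GorR is active.
Indole is absent, so UlmS is active.
With repressor GorR bound, *torH* is not transcribed.
So TorH is not produced.
Required activator TorH is absent, so *torL* is not transcribed.
So TorL is not produced.
cAMP is present, so NerL is inactive.
With no repressor bound, *gixJ* is transcribed.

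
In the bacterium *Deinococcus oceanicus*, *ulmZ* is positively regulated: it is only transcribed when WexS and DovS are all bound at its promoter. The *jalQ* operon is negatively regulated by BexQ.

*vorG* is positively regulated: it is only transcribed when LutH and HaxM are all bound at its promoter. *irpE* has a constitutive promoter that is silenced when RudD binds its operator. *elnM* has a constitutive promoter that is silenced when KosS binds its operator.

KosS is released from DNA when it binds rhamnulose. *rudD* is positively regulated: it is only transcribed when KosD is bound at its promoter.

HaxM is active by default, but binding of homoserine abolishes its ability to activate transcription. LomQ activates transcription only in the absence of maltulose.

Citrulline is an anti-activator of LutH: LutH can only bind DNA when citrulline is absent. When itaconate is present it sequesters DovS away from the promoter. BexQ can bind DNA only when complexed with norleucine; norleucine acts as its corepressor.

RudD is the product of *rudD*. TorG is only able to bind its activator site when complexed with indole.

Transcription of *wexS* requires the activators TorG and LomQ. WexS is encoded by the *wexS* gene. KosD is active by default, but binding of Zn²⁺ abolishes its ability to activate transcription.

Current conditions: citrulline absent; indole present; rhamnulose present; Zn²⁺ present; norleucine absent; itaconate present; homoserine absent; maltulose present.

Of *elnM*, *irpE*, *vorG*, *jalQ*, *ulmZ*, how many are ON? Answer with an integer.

4

Rhamnulose is present, so KosS is inactive.
With no repressor bound, *elnM* is transcribed.
→ *elnM* is ON.
Zn²⁺ is present, so KosD is inactive.
Required activator KosD is absent, so *rudD* is not transcribed.
So RudD is not produced.
With no repressor bound, *irpE* is transcribed.
→ *irpE* is ON.
Citrulline is absent, so LutH is active.
Homoserine is absent, so HaxM is active.
No repressor is bound and LutH and HaxM are active, so *vorG* is transcribed.
→ *vorG* is ON.
Norleucine is absent, so BexQ is inactive.
With no repressor bound, *jalQ* is transcribed.
→ *jalQ* is ON.
Indole is present, so TorG is active.
Maltulose is present, so LomQ is inactive.
Required activator LomQ is absent, so *wexS* is not transcribed.
So WexS is not produced.
Itaconate is present, so DovS is inactive.
Required activator WexS is absent, so *ulmZ* is not transcribed.
→ *ulmZ* is OFF.
4 of the 5 genes are transcribed.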